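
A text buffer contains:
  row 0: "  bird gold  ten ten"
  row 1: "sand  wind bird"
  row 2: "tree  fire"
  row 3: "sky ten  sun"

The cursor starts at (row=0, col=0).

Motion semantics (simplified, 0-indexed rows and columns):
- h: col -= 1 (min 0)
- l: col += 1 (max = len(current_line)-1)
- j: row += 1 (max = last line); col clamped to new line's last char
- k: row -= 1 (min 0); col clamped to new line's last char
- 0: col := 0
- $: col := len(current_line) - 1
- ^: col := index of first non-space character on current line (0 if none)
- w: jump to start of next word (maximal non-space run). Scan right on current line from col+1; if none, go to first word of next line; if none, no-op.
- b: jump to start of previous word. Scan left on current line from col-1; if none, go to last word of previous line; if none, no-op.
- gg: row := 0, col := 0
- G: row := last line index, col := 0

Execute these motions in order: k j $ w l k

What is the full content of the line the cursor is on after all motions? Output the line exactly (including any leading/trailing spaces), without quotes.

After 1 (k): row=0 col=0 char='_'
After 2 (j): row=1 col=0 char='s'
After 3 ($): row=1 col=14 char='d'
After 4 (w): row=2 col=0 char='t'
After 5 (l): row=2 col=1 char='r'
After 6 (k): row=1 col=1 char='a'

Answer: sand  wind bird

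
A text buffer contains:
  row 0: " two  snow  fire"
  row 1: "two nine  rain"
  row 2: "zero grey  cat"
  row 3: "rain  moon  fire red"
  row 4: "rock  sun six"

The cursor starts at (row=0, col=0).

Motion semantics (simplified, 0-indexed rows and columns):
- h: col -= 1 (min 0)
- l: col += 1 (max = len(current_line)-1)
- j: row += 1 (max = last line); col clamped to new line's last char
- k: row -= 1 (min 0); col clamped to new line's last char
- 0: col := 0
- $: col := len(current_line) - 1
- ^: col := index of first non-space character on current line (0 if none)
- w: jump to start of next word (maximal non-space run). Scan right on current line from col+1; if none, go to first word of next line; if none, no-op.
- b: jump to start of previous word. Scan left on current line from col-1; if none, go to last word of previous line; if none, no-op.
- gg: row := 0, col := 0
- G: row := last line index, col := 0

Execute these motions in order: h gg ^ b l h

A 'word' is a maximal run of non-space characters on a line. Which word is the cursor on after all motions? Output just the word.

Answer: two

Derivation:
After 1 (h): row=0 col=0 char='_'
After 2 (gg): row=0 col=0 char='_'
After 3 (^): row=0 col=1 char='t'
After 4 (b): row=0 col=1 char='t'
After 5 (l): row=0 col=2 char='w'
After 6 (h): row=0 col=1 char='t'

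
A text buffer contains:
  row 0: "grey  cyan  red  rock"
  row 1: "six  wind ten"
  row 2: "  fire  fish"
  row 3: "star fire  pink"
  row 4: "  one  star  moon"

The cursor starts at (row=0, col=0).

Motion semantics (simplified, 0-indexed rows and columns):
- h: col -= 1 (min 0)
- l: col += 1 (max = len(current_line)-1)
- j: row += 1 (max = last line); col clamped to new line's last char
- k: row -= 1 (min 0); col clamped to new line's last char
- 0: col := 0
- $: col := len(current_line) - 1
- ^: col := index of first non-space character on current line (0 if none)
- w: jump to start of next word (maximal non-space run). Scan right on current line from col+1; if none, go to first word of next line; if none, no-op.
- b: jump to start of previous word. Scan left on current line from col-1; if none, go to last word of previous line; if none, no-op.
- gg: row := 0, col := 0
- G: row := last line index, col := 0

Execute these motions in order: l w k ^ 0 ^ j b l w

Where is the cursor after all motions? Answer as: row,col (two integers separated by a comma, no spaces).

After 1 (l): row=0 col=1 char='r'
After 2 (w): row=0 col=6 char='c'
After 3 (k): row=0 col=6 char='c'
After 4 (^): row=0 col=0 char='g'
After 5 (0): row=0 col=0 char='g'
After 6 (^): row=0 col=0 char='g'
After 7 (j): row=1 col=0 char='s'
After 8 (b): row=0 col=17 char='r'
After 9 (l): row=0 col=18 char='o'
After 10 (w): row=1 col=0 char='s'

Answer: 1,0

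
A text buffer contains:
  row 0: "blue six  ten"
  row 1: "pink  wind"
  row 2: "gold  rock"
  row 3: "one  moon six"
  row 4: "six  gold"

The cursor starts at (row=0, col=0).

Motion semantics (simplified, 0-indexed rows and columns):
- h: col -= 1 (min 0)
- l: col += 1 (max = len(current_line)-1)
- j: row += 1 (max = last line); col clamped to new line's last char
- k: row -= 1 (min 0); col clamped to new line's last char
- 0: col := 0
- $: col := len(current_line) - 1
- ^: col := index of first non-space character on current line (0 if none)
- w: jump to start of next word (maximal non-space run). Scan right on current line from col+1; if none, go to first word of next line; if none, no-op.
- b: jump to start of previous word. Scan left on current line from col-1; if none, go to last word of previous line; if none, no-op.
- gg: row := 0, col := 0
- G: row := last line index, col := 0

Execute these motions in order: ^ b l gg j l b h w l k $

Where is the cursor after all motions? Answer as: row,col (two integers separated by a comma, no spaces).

After 1 (^): row=0 col=0 char='b'
After 2 (b): row=0 col=0 char='b'
After 3 (l): row=0 col=1 char='l'
After 4 (gg): row=0 col=0 char='b'
After 5 (j): row=1 col=0 char='p'
After 6 (l): row=1 col=1 char='i'
After 7 (b): row=1 col=0 char='p'
After 8 (h): row=1 col=0 char='p'
After 9 (w): row=1 col=6 char='w'
After 10 (l): row=1 col=7 char='i'
After 11 (k): row=0 col=7 char='x'
After 12 ($): row=0 col=12 char='n'

Answer: 0,12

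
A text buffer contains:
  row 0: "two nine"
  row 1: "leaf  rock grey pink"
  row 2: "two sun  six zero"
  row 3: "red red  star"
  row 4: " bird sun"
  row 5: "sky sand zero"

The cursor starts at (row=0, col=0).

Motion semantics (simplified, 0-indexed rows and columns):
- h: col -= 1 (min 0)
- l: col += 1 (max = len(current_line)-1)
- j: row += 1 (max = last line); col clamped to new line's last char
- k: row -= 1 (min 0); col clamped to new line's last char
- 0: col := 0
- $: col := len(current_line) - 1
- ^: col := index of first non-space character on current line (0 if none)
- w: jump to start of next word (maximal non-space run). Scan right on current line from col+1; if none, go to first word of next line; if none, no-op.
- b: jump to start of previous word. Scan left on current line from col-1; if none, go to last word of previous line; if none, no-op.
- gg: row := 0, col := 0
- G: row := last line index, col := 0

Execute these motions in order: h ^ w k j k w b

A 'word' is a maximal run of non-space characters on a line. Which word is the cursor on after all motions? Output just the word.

After 1 (h): row=0 col=0 char='t'
After 2 (^): row=0 col=0 char='t'
After 3 (w): row=0 col=4 char='n'
After 4 (k): row=0 col=4 char='n'
After 5 (j): row=1 col=4 char='_'
After 6 (k): row=0 col=4 char='n'
After 7 (w): row=1 col=0 char='l'
After 8 (b): row=0 col=4 char='n'

Answer: nine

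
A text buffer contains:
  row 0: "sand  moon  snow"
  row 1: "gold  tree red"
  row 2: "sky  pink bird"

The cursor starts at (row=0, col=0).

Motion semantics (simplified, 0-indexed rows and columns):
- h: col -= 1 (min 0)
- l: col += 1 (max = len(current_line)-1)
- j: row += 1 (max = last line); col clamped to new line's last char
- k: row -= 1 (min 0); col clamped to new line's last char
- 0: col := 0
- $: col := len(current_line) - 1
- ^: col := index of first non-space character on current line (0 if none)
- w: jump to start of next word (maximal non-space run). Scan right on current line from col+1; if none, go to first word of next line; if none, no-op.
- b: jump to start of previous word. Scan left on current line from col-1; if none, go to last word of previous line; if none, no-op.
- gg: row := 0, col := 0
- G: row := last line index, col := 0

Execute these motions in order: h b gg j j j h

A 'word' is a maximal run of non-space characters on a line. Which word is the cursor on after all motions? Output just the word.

Answer: sky

Derivation:
After 1 (h): row=0 col=0 char='s'
After 2 (b): row=0 col=0 char='s'
After 3 (gg): row=0 col=0 char='s'
After 4 (j): row=1 col=0 char='g'
After 5 (j): row=2 col=0 char='s'
After 6 (j): row=2 col=0 char='s'
After 7 (h): row=2 col=0 char='s'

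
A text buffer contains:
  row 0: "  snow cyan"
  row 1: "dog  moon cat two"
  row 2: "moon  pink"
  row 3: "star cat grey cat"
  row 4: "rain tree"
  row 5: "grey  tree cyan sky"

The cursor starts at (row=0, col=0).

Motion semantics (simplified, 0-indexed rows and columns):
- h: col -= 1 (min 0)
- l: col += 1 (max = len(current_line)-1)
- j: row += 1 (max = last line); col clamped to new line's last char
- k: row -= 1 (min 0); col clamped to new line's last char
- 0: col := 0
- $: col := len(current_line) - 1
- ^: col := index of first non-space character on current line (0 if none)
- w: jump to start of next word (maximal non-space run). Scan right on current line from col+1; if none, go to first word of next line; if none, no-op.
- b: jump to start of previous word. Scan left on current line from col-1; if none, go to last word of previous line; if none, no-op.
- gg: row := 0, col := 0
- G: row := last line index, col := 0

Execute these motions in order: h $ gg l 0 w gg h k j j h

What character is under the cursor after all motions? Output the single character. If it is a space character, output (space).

Answer: m

Derivation:
After 1 (h): row=0 col=0 char='_'
After 2 ($): row=0 col=10 char='n'
After 3 (gg): row=0 col=0 char='_'
After 4 (l): row=0 col=1 char='_'
After 5 (0): row=0 col=0 char='_'
After 6 (w): row=0 col=2 char='s'
After 7 (gg): row=0 col=0 char='_'
After 8 (h): row=0 col=0 char='_'
After 9 (k): row=0 col=0 char='_'
After 10 (j): row=1 col=0 char='d'
After 11 (j): row=2 col=0 char='m'
After 12 (h): row=2 col=0 char='m'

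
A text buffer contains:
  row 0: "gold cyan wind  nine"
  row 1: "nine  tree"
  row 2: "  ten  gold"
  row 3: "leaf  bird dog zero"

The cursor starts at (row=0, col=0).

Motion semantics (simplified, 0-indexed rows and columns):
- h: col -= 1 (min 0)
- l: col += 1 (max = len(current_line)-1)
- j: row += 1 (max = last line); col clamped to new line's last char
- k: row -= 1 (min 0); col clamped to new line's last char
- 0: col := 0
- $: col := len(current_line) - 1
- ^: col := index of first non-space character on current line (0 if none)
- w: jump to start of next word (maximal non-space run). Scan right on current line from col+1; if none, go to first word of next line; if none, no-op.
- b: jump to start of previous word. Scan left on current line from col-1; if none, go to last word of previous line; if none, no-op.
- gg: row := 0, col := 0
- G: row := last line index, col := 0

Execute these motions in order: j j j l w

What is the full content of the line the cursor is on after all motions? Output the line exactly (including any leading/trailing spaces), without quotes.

After 1 (j): row=1 col=0 char='n'
After 2 (j): row=2 col=0 char='_'
After 3 (j): row=3 col=0 char='l'
After 4 (l): row=3 col=1 char='e'
After 5 (w): row=3 col=6 char='b'

Answer: leaf  bird dog zero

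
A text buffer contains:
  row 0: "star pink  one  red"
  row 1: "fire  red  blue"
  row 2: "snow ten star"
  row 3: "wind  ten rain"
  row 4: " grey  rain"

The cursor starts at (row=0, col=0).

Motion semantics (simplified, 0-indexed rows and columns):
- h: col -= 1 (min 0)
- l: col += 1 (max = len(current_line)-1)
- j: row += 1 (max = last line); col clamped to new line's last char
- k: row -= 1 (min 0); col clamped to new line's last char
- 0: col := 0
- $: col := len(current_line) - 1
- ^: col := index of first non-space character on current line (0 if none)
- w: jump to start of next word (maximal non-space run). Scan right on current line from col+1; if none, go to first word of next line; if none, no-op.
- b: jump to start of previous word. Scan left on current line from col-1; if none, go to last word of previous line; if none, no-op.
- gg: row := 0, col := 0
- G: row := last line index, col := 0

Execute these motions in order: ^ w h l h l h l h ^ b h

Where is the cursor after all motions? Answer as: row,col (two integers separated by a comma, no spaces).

Answer: 0,0

Derivation:
After 1 (^): row=0 col=0 char='s'
After 2 (w): row=0 col=5 char='p'
After 3 (h): row=0 col=4 char='_'
After 4 (l): row=0 col=5 char='p'
After 5 (h): row=0 col=4 char='_'
After 6 (l): row=0 col=5 char='p'
After 7 (h): row=0 col=4 char='_'
After 8 (l): row=0 col=5 char='p'
After 9 (h): row=0 col=4 char='_'
After 10 (^): row=0 col=0 char='s'
After 11 (b): row=0 col=0 char='s'
After 12 (h): row=0 col=0 char='s'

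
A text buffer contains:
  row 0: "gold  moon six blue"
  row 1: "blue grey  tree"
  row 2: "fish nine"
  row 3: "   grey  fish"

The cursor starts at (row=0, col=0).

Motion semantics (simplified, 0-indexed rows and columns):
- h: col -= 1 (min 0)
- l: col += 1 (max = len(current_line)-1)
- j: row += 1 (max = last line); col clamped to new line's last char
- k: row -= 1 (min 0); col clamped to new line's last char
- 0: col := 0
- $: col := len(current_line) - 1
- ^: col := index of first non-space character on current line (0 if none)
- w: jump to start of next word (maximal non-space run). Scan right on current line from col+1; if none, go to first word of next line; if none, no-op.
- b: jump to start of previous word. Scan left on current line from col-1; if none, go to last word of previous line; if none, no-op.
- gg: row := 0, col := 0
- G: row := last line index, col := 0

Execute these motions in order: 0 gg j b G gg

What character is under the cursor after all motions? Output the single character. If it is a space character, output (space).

Answer: g

Derivation:
After 1 (0): row=0 col=0 char='g'
After 2 (gg): row=0 col=0 char='g'
After 3 (j): row=1 col=0 char='b'
After 4 (b): row=0 col=15 char='b'
After 5 (G): row=3 col=0 char='_'
After 6 (gg): row=0 col=0 char='g'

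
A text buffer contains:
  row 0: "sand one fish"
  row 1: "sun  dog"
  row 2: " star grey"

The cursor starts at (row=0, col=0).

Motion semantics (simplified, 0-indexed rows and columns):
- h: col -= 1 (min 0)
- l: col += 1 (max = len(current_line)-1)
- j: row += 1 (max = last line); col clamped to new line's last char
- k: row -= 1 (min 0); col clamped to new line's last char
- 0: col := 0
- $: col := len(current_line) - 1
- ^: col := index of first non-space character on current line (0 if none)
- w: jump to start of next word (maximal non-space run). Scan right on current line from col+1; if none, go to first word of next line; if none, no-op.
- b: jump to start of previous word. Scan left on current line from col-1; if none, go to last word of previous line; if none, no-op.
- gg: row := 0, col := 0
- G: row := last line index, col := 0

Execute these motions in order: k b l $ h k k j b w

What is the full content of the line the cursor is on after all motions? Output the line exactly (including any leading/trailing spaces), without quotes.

After 1 (k): row=0 col=0 char='s'
After 2 (b): row=0 col=0 char='s'
After 3 (l): row=0 col=1 char='a'
After 4 ($): row=0 col=12 char='h'
After 5 (h): row=0 col=11 char='s'
After 6 (k): row=0 col=11 char='s'
After 7 (k): row=0 col=11 char='s'
After 8 (j): row=1 col=7 char='g'
After 9 (b): row=1 col=5 char='d'
After 10 (w): row=2 col=1 char='s'

Answer:  star grey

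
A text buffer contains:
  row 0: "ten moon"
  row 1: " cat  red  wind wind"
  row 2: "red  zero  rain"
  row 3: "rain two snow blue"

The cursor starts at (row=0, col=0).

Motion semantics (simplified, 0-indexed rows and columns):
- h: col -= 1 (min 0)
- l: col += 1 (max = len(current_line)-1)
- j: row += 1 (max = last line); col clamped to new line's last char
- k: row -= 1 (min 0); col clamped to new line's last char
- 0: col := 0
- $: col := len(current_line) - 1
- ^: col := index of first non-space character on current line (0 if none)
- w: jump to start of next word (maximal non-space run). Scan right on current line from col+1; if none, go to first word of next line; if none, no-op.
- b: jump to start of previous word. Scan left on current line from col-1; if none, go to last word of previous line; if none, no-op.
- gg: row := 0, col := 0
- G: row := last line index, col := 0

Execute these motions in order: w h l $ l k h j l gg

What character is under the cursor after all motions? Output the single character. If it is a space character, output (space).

After 1 (w): row=0 col=4 char='m'
After 2 (h): row=0 col=3 char='_'
After 3 (l): row=0 col=4 char='m'
After 4 ($): row=0 col=7 char='n'
After 5 (l): row=0 col=7 char='n'
After 6 (k): row=0 col=7 char='n'
After 7 (h): row=0 col=6 char='o'
After 8 (j): row=1 col=6 char='r'
After 9 (l): row=1 col=7 char='e'
After 10 (gg): row=0 col=0 char='t'

Answer: t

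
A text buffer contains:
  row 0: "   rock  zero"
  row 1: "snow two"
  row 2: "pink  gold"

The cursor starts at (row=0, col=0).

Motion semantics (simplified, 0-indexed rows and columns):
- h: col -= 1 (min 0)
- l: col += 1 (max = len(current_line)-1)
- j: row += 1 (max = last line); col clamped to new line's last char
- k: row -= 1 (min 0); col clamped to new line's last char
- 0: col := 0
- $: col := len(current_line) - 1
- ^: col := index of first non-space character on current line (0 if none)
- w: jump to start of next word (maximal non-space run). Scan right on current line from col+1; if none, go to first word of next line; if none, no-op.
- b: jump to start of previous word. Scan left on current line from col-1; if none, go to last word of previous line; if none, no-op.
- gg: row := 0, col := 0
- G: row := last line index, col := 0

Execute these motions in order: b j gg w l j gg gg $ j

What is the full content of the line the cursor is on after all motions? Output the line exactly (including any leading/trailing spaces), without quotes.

Answer: snow two

Derivation:
After 1 (b): row=0 col=0 char='_'
After 2 (j): row=1 col=0 char='s'
After 3 (gg): row=0 col=0 char='_'
After 4 (w): row=0 col=3 char='r'
After 5 (l): row=0 col=4 char='o'
After 6 (j): row=1 col=4 char='_'
After 7 (gg): row=0 col=0 char='_'
After 8 (gg): row=0 col=0 char='_'
After 9 ($): row=0 col=12 char='o'
After 10 (j): row=1 col=7 char='o'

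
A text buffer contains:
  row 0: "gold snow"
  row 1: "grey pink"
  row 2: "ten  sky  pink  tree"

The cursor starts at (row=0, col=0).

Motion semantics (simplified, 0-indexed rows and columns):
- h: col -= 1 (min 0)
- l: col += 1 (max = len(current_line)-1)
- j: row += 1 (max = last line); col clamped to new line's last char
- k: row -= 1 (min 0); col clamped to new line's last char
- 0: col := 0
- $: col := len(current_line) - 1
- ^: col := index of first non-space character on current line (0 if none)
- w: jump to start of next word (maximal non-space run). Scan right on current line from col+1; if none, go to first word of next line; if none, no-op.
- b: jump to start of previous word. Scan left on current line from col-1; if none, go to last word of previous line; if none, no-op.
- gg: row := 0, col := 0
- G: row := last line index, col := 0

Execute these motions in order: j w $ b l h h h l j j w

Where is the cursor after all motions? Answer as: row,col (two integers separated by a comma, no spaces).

After 1 (j): row=1 col=0 char='g'
After 2 (w): row=1 col=5 char='p'
After 3 ($): row=1 col=8 char='k'
After 4 (b): row=1 col=5 char='p'
After 5 (l): row=1 col=6 char='i'
After 6 (h): row=1 col=5 char='p'
After 7 (h): row=1 col=4 char='_'
After 8 (h): row=1 col=3 char='y'
After 9 (l): row=1 col=4 char='_'
After 10 (j): row=2 col=4 char='_'
After 11 (j): row=2 col=4 char='_'
After 12 (w): row=2 col=5 char='s'

Answer: 2,5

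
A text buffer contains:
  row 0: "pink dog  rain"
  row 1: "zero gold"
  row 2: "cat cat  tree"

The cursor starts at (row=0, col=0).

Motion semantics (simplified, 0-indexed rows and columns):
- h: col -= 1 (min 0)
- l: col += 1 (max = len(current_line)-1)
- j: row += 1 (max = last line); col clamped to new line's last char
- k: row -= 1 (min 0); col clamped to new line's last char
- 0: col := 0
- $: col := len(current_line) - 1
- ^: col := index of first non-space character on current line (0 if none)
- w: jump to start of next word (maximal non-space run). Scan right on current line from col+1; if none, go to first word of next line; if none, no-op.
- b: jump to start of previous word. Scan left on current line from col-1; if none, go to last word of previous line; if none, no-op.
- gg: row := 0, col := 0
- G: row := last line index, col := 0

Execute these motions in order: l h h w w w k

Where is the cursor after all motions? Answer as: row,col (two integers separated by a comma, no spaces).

Answer: 0,0

Derivation:
After 1 (l): row=0 col=1 char='i'
After 2 (h): row=0 col=0 char='p'
After 3 (h): row=0 col=0 char='p'
After 4 (w): row=0 col=5 char='d'
After 5 (w): row=0 col=10 char='r'
After 6 (w): row=1 col=0 char='z'
After 7 (k): row=0 col=0 char='p'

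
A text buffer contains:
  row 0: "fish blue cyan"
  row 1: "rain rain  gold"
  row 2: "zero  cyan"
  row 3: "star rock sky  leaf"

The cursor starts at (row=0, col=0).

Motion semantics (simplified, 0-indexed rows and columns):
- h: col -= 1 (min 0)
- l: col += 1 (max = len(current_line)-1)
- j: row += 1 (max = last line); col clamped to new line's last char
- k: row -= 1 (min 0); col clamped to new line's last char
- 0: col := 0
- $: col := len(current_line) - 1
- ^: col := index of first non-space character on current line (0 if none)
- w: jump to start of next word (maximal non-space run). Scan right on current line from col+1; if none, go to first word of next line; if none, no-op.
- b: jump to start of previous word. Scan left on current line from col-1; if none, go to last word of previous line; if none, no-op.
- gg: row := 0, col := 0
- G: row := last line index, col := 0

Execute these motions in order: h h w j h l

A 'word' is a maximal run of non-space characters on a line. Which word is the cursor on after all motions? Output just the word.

Answer: rain

Derivation:
After 1 (h): row=0 col=0 char='f'
After 2 (h): row=0 col=0 char='f'
After 3 (w): row=0 col=5 char='b'
After 4 (j): row=1 col=5 char='r'
After 5 (h): row=1 col=4 char='_'
After 6 (l): row=1 col=5 char='r'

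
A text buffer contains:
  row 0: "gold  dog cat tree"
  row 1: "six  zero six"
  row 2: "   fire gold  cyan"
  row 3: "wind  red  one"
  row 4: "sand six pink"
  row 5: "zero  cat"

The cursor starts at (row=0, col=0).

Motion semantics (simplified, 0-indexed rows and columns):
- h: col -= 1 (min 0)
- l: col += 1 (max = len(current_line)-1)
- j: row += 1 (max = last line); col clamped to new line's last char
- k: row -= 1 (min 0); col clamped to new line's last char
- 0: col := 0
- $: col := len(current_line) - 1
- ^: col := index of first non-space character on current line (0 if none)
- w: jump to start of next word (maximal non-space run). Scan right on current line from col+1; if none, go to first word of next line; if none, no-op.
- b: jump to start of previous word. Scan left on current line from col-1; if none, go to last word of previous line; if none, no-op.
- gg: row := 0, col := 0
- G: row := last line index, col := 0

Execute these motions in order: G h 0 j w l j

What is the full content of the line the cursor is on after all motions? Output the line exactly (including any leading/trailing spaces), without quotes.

Answer: zero  cat

Derivation:
After 1 (G): row=5 col=0 char='z'
After 2 (h): row=5 col=0 char='z'
After 3 (0): row=5 col=0 char='z'
After 4 (j): row=5 col=0 char='z'
After 5 (w): row=5 col=6 char='c'
After 6 (l): row=5 col=7 char='a'
After 7 (j): row=5 col=7 char='a'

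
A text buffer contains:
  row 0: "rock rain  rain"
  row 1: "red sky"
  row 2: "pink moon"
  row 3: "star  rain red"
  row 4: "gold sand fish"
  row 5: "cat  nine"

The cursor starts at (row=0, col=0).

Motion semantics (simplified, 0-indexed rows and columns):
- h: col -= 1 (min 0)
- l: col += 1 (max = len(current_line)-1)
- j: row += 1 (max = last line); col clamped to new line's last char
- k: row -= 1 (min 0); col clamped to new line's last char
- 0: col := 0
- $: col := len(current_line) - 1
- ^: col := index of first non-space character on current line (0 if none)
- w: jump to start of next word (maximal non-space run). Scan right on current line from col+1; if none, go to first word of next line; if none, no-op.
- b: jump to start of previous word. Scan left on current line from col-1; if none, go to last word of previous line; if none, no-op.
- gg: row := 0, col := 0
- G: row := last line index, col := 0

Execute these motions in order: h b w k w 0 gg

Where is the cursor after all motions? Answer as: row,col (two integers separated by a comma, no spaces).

After 1 (h): row=0 col=0 char='r'
After 2 (b): row=0 col=0 char='r'
After 3 (w): row=0 col=5 char='r'
After 4 (k): row=0 col=5 char='r'
After 5 (w): row=0 col=11 char='r'
After 6 (0): row=0 col=0 char='r'
After 7 (gg): row=0 col=0 char='r'

Answer: 0,0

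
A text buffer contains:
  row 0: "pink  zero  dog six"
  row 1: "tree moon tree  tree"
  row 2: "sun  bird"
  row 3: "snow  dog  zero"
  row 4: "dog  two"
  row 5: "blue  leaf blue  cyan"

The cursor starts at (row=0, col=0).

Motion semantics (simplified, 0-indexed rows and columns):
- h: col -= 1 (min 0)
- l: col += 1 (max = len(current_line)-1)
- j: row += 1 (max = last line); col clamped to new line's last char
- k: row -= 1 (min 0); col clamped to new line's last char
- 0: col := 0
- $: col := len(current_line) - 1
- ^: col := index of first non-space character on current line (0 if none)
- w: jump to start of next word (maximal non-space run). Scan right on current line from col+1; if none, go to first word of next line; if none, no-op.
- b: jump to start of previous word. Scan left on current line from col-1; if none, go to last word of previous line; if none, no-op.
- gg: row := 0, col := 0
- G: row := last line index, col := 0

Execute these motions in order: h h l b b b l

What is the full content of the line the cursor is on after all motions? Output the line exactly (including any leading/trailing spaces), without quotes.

After 1 (h): row=0 col=0 char='p'
After 2 (h): row=0 col=0 char='p'
After 3 (l): row=0 col=1 char='i'
After 4 (b): row=0 col=0 char='p'
After 5 (b): row=0 col=0 char='p'
After 6 (b): row=0 col=0 char='p'
After 7 (l): row=0 col=1 char='i'

Answer: pink  zero  dog six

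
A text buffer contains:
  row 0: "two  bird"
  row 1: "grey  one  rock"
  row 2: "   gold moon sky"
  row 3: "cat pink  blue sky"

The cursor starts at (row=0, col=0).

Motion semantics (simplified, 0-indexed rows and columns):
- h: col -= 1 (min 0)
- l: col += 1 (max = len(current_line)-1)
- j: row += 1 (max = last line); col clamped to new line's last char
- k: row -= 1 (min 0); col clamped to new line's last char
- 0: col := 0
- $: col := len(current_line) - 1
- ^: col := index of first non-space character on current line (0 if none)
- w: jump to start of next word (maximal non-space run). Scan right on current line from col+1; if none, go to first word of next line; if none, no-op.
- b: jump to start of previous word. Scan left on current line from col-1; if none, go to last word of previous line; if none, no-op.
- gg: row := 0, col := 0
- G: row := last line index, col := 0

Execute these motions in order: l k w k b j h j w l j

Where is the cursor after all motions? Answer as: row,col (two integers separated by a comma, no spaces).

After 1 (l): row=0 col=1 char='w'
After 2 (k): row=0 col=1 char='w'
After 3 (w): row=0 col=5 char='b'
After 4 (k): row=0 col=5 char='b'
After 5 (b): row=0 col=0 char='t'
After 6 (j): row=1 col=0 char='g'
After 7 (h): row=1 col=0 char='g'
After 8 (j): row=2 col=0 char='_'
After 9 (w): row=2 col=3 char='g'
After 10 (l): row=2 col=4 char='o'
After 11 (j): row=3 col=4 char='p'

Answer: 3,4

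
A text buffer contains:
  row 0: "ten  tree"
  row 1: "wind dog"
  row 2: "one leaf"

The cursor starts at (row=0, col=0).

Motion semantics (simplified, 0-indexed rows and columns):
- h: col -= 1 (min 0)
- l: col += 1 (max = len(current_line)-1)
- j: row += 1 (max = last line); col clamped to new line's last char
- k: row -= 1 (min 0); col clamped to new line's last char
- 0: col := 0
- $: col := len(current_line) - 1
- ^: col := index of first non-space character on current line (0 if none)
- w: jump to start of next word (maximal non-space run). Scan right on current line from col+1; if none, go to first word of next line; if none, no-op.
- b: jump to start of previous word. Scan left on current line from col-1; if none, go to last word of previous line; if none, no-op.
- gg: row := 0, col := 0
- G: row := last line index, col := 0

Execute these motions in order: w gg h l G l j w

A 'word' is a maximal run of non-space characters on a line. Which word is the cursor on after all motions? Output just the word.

Answer: leaf

Derivation:
After 1 (w): row=0 col=5 char='t'
After 2 (gg): row=0 col=0 char='t'
After 3 (h): row=0 col=0 char='t'
After 4 (l): row=0 col=1 char='e'
After 5 (G): row=2 col=0 char='o'
After 6 (l): row=2 col=1 char='n'
After 7 (j): row=2 col=1 char='n'
After 8 (w): row=2 col=4 char='l'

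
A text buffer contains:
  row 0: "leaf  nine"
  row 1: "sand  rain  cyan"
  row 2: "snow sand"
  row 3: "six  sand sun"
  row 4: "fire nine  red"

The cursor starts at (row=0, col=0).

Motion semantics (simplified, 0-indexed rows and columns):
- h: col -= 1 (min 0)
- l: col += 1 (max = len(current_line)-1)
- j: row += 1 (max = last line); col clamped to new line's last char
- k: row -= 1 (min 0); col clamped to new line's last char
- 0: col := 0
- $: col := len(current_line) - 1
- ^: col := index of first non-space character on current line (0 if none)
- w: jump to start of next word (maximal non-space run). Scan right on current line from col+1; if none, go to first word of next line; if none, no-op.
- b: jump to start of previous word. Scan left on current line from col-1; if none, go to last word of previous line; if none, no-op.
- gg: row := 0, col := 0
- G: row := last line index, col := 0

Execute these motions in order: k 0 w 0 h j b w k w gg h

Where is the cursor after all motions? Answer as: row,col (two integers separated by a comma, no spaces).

Answer: 0,0

Derivation:
After 1 (k): row=0 col=0 char='l'
After 2 (0): row=0 col=0 char='l'
After 3 (w): row=0 col=6 char='n'
After 4 (0): row=0 col=0 char='l'
After 5 (h): row=0 col=0 char='l'
After 6 (j): row=1 col=0 char='s'
After 7 (b): row=0 col=6 char='n'
After 8 (w): row=1 col=0 char='s'
After 9 (k): row=0 col=0 char='l'
After 10 (w): row=0 col=6 char='n'
After 11 (gg): row=0 col=0 char='l'
After 12 (h): row=0 col=0 char='l'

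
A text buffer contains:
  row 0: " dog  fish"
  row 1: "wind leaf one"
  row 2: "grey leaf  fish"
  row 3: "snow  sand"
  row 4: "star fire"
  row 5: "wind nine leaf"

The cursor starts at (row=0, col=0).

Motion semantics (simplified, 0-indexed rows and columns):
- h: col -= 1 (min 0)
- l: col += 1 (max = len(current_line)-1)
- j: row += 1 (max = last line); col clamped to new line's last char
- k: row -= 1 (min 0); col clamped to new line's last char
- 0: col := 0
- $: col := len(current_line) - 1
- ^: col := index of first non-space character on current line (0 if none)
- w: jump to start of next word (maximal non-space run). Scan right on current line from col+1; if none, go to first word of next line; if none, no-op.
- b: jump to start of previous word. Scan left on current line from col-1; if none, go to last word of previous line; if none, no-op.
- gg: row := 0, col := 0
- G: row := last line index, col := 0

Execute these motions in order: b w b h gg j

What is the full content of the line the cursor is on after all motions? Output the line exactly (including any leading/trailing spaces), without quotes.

After 1 (b): row=0 col=0 char='_'
After 2 (w): row=0 col=1 char='d'
After 3 (b): row=0 col=1 char='d'
After 4 (h): row=0 col=0 char='_'
After 5 (gg): row=0 col=0 char='_'
After 6 (j): row=1 col=0 char='w'

Answer: wind leaf one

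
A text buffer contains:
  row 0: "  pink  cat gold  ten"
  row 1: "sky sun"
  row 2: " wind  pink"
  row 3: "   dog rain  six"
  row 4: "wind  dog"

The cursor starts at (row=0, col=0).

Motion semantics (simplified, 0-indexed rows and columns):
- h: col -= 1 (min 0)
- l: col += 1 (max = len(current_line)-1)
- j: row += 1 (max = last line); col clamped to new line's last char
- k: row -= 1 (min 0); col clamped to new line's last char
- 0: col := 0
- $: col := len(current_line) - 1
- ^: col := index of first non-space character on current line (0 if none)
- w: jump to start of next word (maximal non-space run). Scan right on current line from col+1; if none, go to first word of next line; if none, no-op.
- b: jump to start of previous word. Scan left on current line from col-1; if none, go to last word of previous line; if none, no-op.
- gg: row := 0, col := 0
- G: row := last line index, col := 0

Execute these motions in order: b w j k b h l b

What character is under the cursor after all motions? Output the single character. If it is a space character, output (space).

Answer: p

Derivation:
After 1 (b): row=0 col=0 char='_'
After 2 (w): row=0 col=2 char='p'
After 3 (j): row=1 col=2 char='y'
After 4 (k): row=0 col=2 char='p'
After 5 (b): row=0 col=2 char='p'
After 6 (h): row=0 col=1 char='_'
After 7 (l): row=0 col=2 char='p'
After 8 (b): row=0 col=2 char='p'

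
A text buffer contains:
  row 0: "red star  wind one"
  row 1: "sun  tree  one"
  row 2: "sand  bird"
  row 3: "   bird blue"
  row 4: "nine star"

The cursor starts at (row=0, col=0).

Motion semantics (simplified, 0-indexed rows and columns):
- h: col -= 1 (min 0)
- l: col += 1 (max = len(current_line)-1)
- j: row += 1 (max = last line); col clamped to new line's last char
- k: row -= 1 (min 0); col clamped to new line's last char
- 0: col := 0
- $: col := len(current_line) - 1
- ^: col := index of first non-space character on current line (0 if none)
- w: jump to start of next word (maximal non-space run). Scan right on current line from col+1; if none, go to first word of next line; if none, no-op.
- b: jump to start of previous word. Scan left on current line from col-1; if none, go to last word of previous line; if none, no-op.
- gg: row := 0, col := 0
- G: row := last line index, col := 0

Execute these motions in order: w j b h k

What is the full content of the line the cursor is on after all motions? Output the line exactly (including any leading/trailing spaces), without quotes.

Answer: red star  wind one

Derivation:
After 1 (w): row=0 col=4 char='s'
After 2 (j): row=1 col=4 char='_'
After 3 (b): row=1 col=0 char='s'
After 4 (h): row=1 col=0 char='s'
After 5 (k): row=0 col=0 char='r'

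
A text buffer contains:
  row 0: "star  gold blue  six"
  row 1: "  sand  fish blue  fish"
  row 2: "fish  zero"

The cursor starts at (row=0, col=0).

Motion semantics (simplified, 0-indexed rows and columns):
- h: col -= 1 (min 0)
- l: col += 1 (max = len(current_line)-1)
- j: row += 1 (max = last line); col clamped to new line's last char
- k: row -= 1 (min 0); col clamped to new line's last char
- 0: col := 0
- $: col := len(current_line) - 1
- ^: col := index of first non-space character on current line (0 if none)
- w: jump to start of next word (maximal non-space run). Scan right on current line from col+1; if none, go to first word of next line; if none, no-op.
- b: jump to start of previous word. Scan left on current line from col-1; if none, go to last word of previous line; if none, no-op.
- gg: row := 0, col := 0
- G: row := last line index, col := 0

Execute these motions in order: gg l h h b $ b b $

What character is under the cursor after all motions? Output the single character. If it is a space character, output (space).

Answer: x

Derivation:
After 1 (gg): row=0 col=0 char='s'
After 2 (l): row=0 col=1 char='t'
After 3 (h): row=0 col=0 char='s'
After 4 (h): row=0 col=0 char='s'
After 5 (b): row=0 col=0 char='s'
After 6 ($): row=0 col=19 char='x'
After 7 (b): row=0 col=17 char='s'
After 8 (b): row=0 col=11 char='b'
After 9 ($): row=0 col=19 char='x'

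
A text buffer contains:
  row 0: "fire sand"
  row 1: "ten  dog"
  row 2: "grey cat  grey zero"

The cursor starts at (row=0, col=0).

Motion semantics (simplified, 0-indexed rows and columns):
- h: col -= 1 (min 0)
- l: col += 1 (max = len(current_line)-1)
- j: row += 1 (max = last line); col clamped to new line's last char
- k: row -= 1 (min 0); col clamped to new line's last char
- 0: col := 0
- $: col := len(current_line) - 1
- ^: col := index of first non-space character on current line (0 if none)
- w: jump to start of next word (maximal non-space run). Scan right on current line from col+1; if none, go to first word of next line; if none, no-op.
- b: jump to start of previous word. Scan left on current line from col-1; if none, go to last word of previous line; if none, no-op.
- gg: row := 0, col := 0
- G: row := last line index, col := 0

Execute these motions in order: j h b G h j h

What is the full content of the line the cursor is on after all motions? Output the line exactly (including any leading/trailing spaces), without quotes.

After 1 (j): row=1 col=0 char='t'
After 2 (h): row=1 col=0 char='t'
After 3 (b): row=0 col=5 char='s'
After 4 (G): row=2 col=0 char='g'
After 5 (h): row=2 col=0 char='g'
After 6 (j): row=2 col=0 char='g'
After 7 (h): row=2 col=0 char='g'

Answer: grey cat  grey zero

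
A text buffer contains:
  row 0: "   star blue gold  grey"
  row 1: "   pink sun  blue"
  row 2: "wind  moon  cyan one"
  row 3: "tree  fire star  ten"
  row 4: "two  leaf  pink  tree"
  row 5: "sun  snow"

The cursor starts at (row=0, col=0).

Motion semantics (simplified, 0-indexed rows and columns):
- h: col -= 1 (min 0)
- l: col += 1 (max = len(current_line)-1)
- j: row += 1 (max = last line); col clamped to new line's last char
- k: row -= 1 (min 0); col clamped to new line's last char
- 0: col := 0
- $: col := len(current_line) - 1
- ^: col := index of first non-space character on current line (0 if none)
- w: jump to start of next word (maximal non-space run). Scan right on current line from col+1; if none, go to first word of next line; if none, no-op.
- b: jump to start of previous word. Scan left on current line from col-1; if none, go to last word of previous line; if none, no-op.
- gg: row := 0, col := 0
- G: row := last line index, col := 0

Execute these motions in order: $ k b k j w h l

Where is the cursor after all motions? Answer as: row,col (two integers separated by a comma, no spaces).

After 1 ($): row=0 col=22 char='y'
After 2 (k): row=0 col=22 char='y'
After 3 (b): row=0 col=19 char='g'
After 4 (k): row=0 col=19 char='g'
After 5 (j): row=1 col=16 char='e'
After 6 (w): row=2 col=0 char='w'
After 7 (h): row=2 col=0 char='w'
After 8 (l): row=2 col=1 char='i'

Answer: 2,1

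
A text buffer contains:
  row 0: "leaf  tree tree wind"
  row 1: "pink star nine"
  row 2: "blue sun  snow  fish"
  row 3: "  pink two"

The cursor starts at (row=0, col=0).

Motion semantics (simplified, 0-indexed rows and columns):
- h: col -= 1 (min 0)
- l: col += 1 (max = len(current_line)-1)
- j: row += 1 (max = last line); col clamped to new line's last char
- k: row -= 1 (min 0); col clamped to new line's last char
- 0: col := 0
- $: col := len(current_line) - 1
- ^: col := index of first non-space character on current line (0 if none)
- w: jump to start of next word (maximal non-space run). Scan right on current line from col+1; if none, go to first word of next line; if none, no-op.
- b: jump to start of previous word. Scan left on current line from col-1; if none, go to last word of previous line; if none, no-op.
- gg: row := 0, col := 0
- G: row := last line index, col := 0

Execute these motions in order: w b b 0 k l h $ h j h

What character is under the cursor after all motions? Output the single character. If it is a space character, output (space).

After 1 (w): row=0 col=6 char='t'
After 2 (b): row=0 col=0 char='l'
After 3 (b): row=0 col=0 char='l'
After 4 (0): row=0 col=0 char='l'
After 5 (k): row=0 col=0 char='l'
After 6 (l): row=0 col=1 char='e'
After 7 (h): row=0 col=0 char='l'
After 8 ($): row=0 col=19 char='d'
After 9 (h): row=0 col=18 char='n'
After 10 (j): row=1 col=13 char='e'
After 11 (h): row=1 col=12 char='n'

Answer: n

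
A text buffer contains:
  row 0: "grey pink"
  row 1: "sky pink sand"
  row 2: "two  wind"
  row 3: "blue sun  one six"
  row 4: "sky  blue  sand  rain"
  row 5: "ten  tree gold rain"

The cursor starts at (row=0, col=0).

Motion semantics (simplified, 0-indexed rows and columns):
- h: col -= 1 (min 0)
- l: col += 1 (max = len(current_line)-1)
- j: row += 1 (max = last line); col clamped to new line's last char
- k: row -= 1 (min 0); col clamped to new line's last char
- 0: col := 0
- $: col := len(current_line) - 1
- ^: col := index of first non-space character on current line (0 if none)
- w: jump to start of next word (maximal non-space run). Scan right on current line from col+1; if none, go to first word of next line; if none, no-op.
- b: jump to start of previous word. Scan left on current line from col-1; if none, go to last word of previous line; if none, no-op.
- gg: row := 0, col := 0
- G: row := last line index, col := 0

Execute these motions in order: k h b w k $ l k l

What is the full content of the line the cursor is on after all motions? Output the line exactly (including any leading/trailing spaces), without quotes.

After 1 (k): row=0 col=0 char='g'
After 2 (h): row=0 col=0 char='g'
After 3 (b): row=0 col=0 char='g'
After 4 (w): row=0 col=5 char='p'
After 5 (k): row=0 col=5 char='p'
After 6 ($): row=0 col=8 char='k'
After 7 (l): row=0 col=8 char='k'
After 8 (k): row=0 col=8 char='k'
After 9 (l): row=0 col=8 char='k'

Answer: grey pink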